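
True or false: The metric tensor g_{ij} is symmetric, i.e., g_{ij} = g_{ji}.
By definition the metric is a symmetric bilinear form, g_{ij} = g_{ji}.
True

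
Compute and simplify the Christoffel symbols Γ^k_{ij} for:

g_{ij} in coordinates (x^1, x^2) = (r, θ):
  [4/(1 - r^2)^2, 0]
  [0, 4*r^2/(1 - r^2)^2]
Using Γ^k_{ij} = (1/2) g^{km} (∂_i g_{mj} + ∂_j g_{mi} - ∂_m g_{ij}); the metric is diagonal, so only the m = k term contributes.
Non-zero symbols (using the symmetry Γ^k_{ij} = Γ^k_{ji}):
Γ^r_{r r} = (1/2) g^{rr} (∂_r g_{rr} + ∂_r g_{rr} - ∂_r g_{rr}) = (1/2)((1 - r^2)^2/4)((16*r/(1 - r^2)^3) + (16*r/(1 - r^2)^3) - (16*r/(1 - r^2)^3)) = 2*r/(1 - r^2)
Γ^r_{θ θ} = (1/2) g^{rr} (∂_θ g_{rθ} + ∂_θ g_{rθ} - ∂_r g_{θθ}) = (1/2)((1 - r^2)^2/4)((0) + (0) - (-8*(r^3 + r)/(r^2 - 1)^3)) = (r^3 + r)/(r^2 - 1)
Γ^θ_{r θ} = (1/2) g^{θθ} (∂_r g_{θθ} + ∂_θ g_{θr} - ∂_θ g_{rθ}) = (1/2)((1 - r^2)^2/(4*r^2))((-8*(r^3 + r)/(r^2 - 1)^3) + (0) - (0)) = (-r^2 - 1)/(r^3 - r)
All other Christoffel symbols are zero.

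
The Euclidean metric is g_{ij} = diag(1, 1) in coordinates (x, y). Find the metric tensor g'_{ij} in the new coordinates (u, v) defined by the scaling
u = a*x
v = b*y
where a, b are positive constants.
Invert the transformation: x = u/a, y = v/b
g'_{ij} = (∂x^k/∂x'^i)(∂x^l/∂x'^j) g_{kl}; with g_{kl} = δ_{kl} this is Σ_k (∂x^k/∂x'^i)(∂x^k/∂x'^j).
Jacobian: ∂x/∂u = 1/a, ∂x/∂v = 0, ∂y/∂u = 0, ∂y/∂v = 1/b
g'_{uu} = (1/a)(1/a) + (0)(0) = 1/a^2
g'_{uv} = (1/a)(0) + (0)(1/b) = 0
g'_{vv} = (0)(0) + (1/b)(1/b) = 1/b^2
g'_{ij} = diag(1/a^2, 1/b^2)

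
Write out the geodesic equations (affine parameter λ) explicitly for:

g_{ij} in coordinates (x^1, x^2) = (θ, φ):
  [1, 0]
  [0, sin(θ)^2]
Geodesic equation: d^2x^k/dλ^2 + Γ^k_{ij} (dx^i/dλ)(dx^j/dλ) = 0.
Non-zero Christoffel symbols:
Γ^θ_{φ φ} = -sin(2*θ)/2
Γ^φ_{θ φ} = 1/tan(θ)
Substituting (the symmetric pair Γ^k_{ij}, Γ^k_{ji} combines into a factor 2):
d^2θ/dλ^2 - (sin(2*θ)/2) (dφ/dλ)^2 = 0
d^2φ/dλ^2 + (2/tan(θ)) (dθ/dλ)(dφ/dλ) = 0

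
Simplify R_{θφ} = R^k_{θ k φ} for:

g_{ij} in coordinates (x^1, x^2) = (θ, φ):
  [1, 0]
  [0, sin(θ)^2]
Non-zero Christoffel symbols (Γ^k_{ij} = Γ^k_{ji}):
Γ^θ_{φ φ} = -sin(2*θ)/2
Γ^φ_{θ φ} = 1/tan(θ)
R^θ_{θ θ φ} = 0 (a repeated index in an antisymmetric pair)
R^φ_{θ φ φ} = 0 (a repeated index in an antisymmetric pair)
R_{θφ} = R^θ_{θ θ φ} + R^φ_{θ φ φ} = (0) + (0) = 0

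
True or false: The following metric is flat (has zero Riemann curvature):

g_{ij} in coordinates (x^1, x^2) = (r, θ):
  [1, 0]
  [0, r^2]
Non-zero Christoffel symbols:
Γ^r_{θ θ} = -r
Γ^θ_{r θ} = 1/r
Ricci tensor: R_{rr} = 0, R_{rθ} = 0, R_{θθ} = 0
All R_{ij} vanish; in 2 dimensions the Riemann tensor is fully determined by the Ricci tensor, so R^i_{jkl} = 0: the metric is flat (curvilinear coordinates on flat space).
True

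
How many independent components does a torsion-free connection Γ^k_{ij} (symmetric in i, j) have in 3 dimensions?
Γ^k_{ij} has n choices for the upper index and n(n+1)/2 independent symmetric lower index pairs.
Total = 3 × 3×4/2 = 3 × 6 = 18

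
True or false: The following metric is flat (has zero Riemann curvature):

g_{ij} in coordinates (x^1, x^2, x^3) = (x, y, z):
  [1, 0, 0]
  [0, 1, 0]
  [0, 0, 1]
All metric components are constant, so every Christoffel symbol vanishes and R^i_{jkl} = 0.
True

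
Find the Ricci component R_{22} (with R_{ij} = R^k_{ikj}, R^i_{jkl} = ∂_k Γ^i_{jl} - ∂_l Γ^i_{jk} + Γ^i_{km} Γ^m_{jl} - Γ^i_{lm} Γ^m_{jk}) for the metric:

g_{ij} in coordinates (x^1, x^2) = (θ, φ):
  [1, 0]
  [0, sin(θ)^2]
Non-zero Christoffel symbols (Γ^k_{ij} = Γ^k_{ji}):
Γ^θ_{φ φ} = -sin(2*θ)/2
Γ^φ_{θ φ} = 1/tan(θ)
R^θ_{φ θ φ} = ∂_θ Γ^θ_{φ φ} - ∂_φ Γ^θ_{φ θ} + Γ^θ_{θ m} Γ^m_{φ φ} - Γ^θ_{φ m} Γ^m_{φ θ}
  = (-cos(2*θ)) - (0) + (0) - (-cos(θ)^2) = sin(θ)^2
R^φ_{φ φ φ} = 0 (a repeated index in an antisymmetric pair)
R_{φφ} = R^θ_{φ θ φ} + R^φ_{φ φ φ} = (sin(θ)^2) + (0) = sin(θ)^2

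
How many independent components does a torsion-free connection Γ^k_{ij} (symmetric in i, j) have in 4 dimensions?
Γ^k_{ij} has n choices for the upper index and n(n+1)/2 independent symmetric lower index pairs.
Total = 4 × 4×5/2 = 4 × 10 = 40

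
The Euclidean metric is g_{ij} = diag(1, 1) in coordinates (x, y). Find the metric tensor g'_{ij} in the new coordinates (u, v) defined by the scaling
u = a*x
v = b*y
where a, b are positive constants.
Invert the transformation: x = u/a, y = v/b
g'_{ij} = (∂x^k/∂x'^i)(∂x^l/∂x'^j) g_{kl}; with g_{kl} = δ_{kl} this is Σ_k (∂x^k/∂x'^i)(∂x^k/∂x'^j).
Jacobian: ∂x/∂u = 1/a, ∂x/∂v = 0, ∂y/∂u = 0, ∂y/∂v = 1/b
g'_{uu} = (1/a)(1/a) + (0)(0) = 1/a^2
g'_{uv} = (1/a)(0) + (0)(1/b) = 0
g'_{vv} = (0)(0) + (1/b)(1/b) = 1/b^2
g'_{ij} = diag(1/a^2, 1/b^2)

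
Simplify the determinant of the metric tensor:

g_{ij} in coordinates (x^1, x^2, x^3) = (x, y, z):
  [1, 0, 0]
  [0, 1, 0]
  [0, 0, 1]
Diagonal metric: det(g) = g_{11}·g_{22}·g_{33}
= (1)·(1)·(1)
det(g) = 1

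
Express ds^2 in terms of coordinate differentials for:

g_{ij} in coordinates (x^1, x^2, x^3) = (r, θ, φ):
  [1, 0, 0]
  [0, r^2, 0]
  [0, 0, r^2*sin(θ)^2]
ds^2 = g_{ij} dx^i dx^j; only the non-zero components contribute.
ds^2 = dr^2 + r^2 dθ^2 + r^2*sin(θ)^2 dφ^2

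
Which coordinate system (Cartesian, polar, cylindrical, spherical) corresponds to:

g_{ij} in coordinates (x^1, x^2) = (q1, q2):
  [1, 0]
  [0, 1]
All components are constant and the metric is the identity, i.e. orthonormal rectilinear coordinates.
Cartesian (2D) coordinates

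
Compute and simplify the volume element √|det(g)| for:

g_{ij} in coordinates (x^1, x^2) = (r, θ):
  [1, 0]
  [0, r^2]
det(g) = r^2
√|det(g)| = r
Volume element: dV = r dr dθ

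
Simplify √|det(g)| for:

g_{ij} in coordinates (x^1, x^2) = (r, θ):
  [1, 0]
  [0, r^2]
det(g) = r^2
√|det(g)| = r
Volume element: dV = r dr dθ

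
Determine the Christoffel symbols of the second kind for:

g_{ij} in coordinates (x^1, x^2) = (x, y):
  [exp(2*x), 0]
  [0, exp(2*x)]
Using Γ^k_{ij} = (1/2) g^{km} (∂_i g_{mj} + ∂_j g_{mi} - ∂_m g_{ij}); the metric is diagonal, so only the m = k term contributes.
Non-zero symbols (using the symmetry Γ^k_{ij} = Γ^k_{ji}):
Γ^x_{x x} = (1/2) g^{xx} (∂_x g_{xx} + ∂_x g_{xx} - ∂_x g_{xx}) = (1/2)(exp(-2*x))((2*exp(2*x)) + (2*exp(2*x)) - (2*exp(2*x))) = 1
Γ^x_{y y} = (1/2) g^{xx} (∂_y g_{xy} + ∂_y g_{xy} - ∂_x g_{yy}) = (1/2)(exp(-2*x))((0) + (0) - (2*exp(2*x))) = -1
Γ^y_{x y} = (1/2) g^{yy} (∂_x g_{yy} + ∂_y g_{yx} - ∂_y g_{xy}) = (1/2)(exp(-2*x))((2*exp(2*x)) + (0) - (0)) = 1
All other Christoffel symbols are zero.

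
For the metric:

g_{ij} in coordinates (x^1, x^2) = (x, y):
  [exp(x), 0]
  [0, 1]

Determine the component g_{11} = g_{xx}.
With x^1 = x, x^2 = y, g_{11} = g_{xx} is the row-1, column-1 entry of the matrix.
g_{11} = exp(x)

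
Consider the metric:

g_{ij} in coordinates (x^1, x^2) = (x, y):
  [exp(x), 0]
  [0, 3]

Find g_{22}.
With x^1 = x, x^2 = y, g_{22} = g_{yy} is the row-2, column-2 entry of the matrix.
g_{22} = 3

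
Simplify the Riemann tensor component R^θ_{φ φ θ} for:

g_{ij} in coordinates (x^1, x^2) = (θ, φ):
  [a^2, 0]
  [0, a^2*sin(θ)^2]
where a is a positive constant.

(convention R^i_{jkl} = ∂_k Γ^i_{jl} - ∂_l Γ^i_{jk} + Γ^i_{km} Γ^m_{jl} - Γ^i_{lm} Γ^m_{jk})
Non-zero Christoffel symbols (Γ^k_{ij} = Γ^k_{ji}):
Γ^θ_{φ φ} = -sin(2*θ)/2
Γ^φ_{θ φ} = 1/tan(θ)
R^θ_{φ φ θ} = ∂_φ Γ^θ_{φ θ} - ∂_θ Γ^θ_{φ φ} + Γ^θ_{φ m} Γ^m_{φ θ} - Γ^θ_{θ m} Γ^m_{φ φ}
  = (0) - (-cos(2*θ)) + (-cos(θ)^2) - (0) = -sin(θ)^2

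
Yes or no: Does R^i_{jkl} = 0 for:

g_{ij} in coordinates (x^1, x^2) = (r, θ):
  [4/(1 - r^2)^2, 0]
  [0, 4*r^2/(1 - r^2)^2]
Non-zero Christoffel symbols:
Γ^r_{r r} = 2*r/(1 - r^2)
Γ^r_{θ θ} = (r^3 + r)/(r^2 - 1)
Γ^θ_{r θ} = (-r^2 - 1)/(r^3 - r)
Ricci tensor: R_{rr} = -4/(r^2 - 1)^2, R_{rθ} = 0, R_{θθ} = -4*r^2/(r^2 - 1)^2
The Ricci tensor is non-zero, so the Riemann tensor is non-zero: not flat.
No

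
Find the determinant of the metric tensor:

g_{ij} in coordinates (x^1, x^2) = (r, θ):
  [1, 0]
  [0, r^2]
For a 2×2 metric: det(g) = g_{11}·g_{22} - g_{12}·g_{21}
= (1)·(r^2) - (0)·(0)
= r^2 - 0
det(g) = r^2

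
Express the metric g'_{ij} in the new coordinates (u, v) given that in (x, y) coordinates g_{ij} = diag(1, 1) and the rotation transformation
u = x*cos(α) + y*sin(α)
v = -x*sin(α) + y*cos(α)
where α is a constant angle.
Invert the transformation: x = u*cos(α) - v*sin(α), y = u*sin(α) + v*cos(α)
g'_{ij} = (∂x^k/∂x'^i)(∂x^l/∂x'^j) g_{kl}; with g_{kl} = δ_{kl} this is Σ_k (∂x^k/∂x'^i)(∂x^k/∂x'^j).
Jacobian: ∂x/∂u = cos(α), ∂x/∂v = -sin(α), ∂y/∂u = sin(α), ∂y/∂v = cos(α)
g'_{uu} = (cos(α))(cos(α)) + (sin(α))(sin(α)) = 1
g'_{uv} = (cos(α))(-sin(α)) + (sin(α))(cos(α)) = 0
g'_{vv} = (-sin(α))(-sin(α)) + (cos(α))(cos(α)) = 1
g'_{ij} = diag(1, 1)
The Euclidean metric is invariant under rotations.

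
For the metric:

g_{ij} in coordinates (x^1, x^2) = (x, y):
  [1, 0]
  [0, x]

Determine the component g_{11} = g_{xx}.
With x^1 = x, x^2 = y, g_{11} = g_{xx} is the row-1, column-1 entry of the matrix.
g_{11} = 1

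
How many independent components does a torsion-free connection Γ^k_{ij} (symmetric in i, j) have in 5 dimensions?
Γ^k_{ij} has n choices for the upper index and n(n+1)/2 independent symmetric lower index pairs.
Total = 5 × 5×6/2 = 5 × 15 = 75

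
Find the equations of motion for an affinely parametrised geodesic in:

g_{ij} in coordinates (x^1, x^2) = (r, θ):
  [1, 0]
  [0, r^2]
Geodesic equation: d^2x^k/dλ^2 + Γ^k_{ij} (dx^i/dλ)(dx^j/dλ) = 0.
Non-zero Christoffel symbols:
Γ^r_{θ θ} = -r
Γ^θ_{r θ} = 1/r
Substituting (the symmetric pair Γ^k_{ij}, Γ^k_{ji} combines into a factor 2):
d^2r/dλ^2 - r (dθ/dλ)^2 = 0
d^2θ/dλ^2 + (2/r) (dr/dλ)(dθ/dλ) = 0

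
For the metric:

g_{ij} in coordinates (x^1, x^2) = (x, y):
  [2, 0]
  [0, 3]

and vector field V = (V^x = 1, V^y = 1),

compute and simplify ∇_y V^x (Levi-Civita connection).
All Christoffel symbols are zero.
∇_y V^x = ∂_y V^x + Γ^x_{y j} V^j
  = (0) + (0)(1) + (0)(1)
  = 0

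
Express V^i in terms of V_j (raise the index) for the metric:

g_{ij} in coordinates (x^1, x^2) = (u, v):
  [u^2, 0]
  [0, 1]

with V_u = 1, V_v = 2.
Inverse metric (diagonal): g^{uu} = 1/u^2, g^{vv} = 1
V^i = g^{ij} V_j:
V^u = (1/u^2)(1) + (0)(2) = 1/u^2
V^v = (0)(1) + (1)(2) = 2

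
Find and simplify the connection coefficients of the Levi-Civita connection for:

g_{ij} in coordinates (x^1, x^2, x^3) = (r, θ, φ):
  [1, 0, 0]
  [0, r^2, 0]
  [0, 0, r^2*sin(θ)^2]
Using Γ^k_{ij} = (1/2) g^{km} (∂_i g_{mj} + ∂_j g_{mi} - ∂_m g_{ij}); the metric is diagonal, so only the m = k term contributes.
Non-zero symbols (using the symmetry Γ^k_{ij} = Γ^k_{ji}):
Γ^r_{θ θ} = (1/2) g^{rr} (∂_θ g_{rθ} + ∂_θ g_{rθ} - ∂_r g_{θθ}) = (1/2)(1)((0) + (0) - (2*r)) = -r
Γ^r_{φ φ} = (1/2) g^{rr} (∂_φ g_{rφ} + ∂_φ g_{rφ} - ∂_r g_{φφ}) = (1/2)(1)((0) + (0) - (2*r*sin(θ)^2)) = -r*sin(θ)^2
Γ^θ_{r θ} = (1/2) g^{θθ} (∂_r g_{θθ} + ∂_θ g_{θr} - ∂_θ g_{rθ}) = (1/2)(1/r^2)((2*r) + (0) - (0)) = 1/r
Γ^θ_{φ φ} = (1/2) g^{θθ} (∂_φ g_{θφ} + ∂_φ g_{θφ} - ∂_θ g_{φφ}) = (1/2)(1/r^2)((0) + (0) - (r^2*sin(2*θ))) = -sin(2*θ)/2
Γ^φ_{r φ} = (1/2) g^{φφ} (∂_r g_{φφ} + ∂_φ g_{φr} - ∂_φ g_{rφ}) = (1/2)(1/(r^2*sin(θ)^2))((2*r*sin(θ)^2) + (0) - (0)) = 1/r
Γ^φ_{θ φ} = (1/2) g^{φφ} (∂_θ g_{φφ} + ∂_φ g_{φθ} - ∂_φ g_{θφ}) = (1/2)(1/(r^2*sin(θ)^2))((r^2*sin(2*θ)) + (0) - (0)) = 1/tan(θ)
All other Christoffel symbols are zero.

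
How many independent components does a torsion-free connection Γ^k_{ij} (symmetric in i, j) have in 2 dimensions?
Γ^k_{ij} has n choices for the upper index and n(n+1)/2 independent symmetric lower index pairs.
Total = 2 × 2×3/2 = 2 × 3 = 6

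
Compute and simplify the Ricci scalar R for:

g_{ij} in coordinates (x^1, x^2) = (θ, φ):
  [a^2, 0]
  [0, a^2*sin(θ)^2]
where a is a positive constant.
Non-zero Christoffel symbols (Γ^k_{ij} = Γ^k_{ji}):
Γ^θ_{φ φ} = -sin(2*θ)/2
Γ^φ_{θ φ} = 1/tan(θ)
Ricci tensor (R_{ij} = R^k_{ikj}): R_{θθ} = 1, R_{θφ} = 0, R_{φφ} = sin(θ)^2
Inverse metric: g^{θθ} = 1/a^2, g^{φφ} = 1/(a^2*sin(θ)^2)
R = g^{ij} R_{ij} = (1/a^2)(1) + (1/(a^2*sin(θ)^2))(sin(θ)^2) = 2/a^2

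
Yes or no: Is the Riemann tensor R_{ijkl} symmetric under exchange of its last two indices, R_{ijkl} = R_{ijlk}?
It is antisymmetric in the last pair: R_{ijkl} = -R_{ijlk}.
No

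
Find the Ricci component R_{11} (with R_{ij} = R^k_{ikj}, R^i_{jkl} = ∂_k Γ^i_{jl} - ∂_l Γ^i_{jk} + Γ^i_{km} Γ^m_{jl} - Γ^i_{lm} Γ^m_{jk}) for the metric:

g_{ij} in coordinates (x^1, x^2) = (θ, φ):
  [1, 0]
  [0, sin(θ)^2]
Non-zero Christoffel symbols (Γ^k_{ij} = Γ^k_{ji}):
Γ^θ_{φ φ} = -sin(2*θ)/2
Γ^φ_{θ φ} = 1/tan(θ)
R^θ_{θ θ θ} = 0 (a repeated index in an antisymmetric pair)
R^φ_{θ φ θ} = ∂_φ Γ^φ_{θ θ} - ∂_θ Γ^φ_{θ φ} + Γ^φ_{φ m} Γ^m_{θ θ} - Γ^φ_{θ m} Γ^m_{θ φ}
  = (0) - (-1/sin(θ)^2) + (0) - (1/tan(θ)^2) = 1
R_{θθ} = R^θ_{θ θ θ} + R^φ_{θ φ θ} = (0) + (1) = 1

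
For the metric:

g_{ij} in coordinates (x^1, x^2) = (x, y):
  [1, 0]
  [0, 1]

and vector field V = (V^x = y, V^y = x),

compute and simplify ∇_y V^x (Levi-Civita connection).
All Christoffel symbols are zero.
∇_y V^x = ∂_y V^x + Γ^x_{y j} V^j
  = (1) + (0)(y) + (0)(x)
  = 1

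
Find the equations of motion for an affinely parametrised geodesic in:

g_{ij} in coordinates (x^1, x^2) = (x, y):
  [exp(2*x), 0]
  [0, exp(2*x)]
Geodesic equation: d^2x^k/dλ^2 + Γ^k_{ij} (dx^i/dλ)(dx^j/dλ) = 0.
Non-zero Christoffel symbols:
Γ^x_{x x} = 1
Γ^x_{y y} = -1
Γ^y_{x y} = 1
Substituting (the symmetric pair Γ^k_{ij}, Γ^k_{ji} combines into a factor 2):
d^2x/dλ^2 + (dx/dλ)^2 - (dy/dλ)^2 = 0
d^2y/dλ^2 + 2 (dx/dλ)(dy/dλ) = 0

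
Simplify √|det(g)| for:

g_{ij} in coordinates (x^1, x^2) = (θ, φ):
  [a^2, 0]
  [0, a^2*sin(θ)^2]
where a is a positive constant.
det(g) = a^4*sin(θ)^2
√|det(g)| = a^2*sin(θ) (taking 0 < θ < π so that |sin(θ)| = sin(θ))
Volume element: dV = a^2*sin(θ) dθ dφ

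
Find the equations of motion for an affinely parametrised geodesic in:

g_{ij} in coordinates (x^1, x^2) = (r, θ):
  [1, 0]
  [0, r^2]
Geodesic equation: d^2x^k/dλ^2 + Γ^k_{ij} (dx^i/dλ)(dx^j/dλ) = 0.
Non-zero Christoffel symbols:
Γ^r_{θ θ} = -r
Γ^θ_{r θ} = 1/r
Substituting (the symmetric pair Γ^k_{ij}, Γ^k_{ji} combines into a factor 2):
d^2r/dλ^2 - r (dθ/dλ)^2 = 0
d^2θ/dλ^2 + (2/r) (dr/dλ)(dθ/dλ) = 0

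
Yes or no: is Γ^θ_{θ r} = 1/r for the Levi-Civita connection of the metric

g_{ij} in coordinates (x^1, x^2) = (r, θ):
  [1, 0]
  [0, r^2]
Γ^θ_{θ r} = (1/2) g^{θθ} (∂_θ g_{θr} + ∂_r g_{θθ} - ∂_θ g_{θr}) = (1/2)(1/r^2)((0) + (2*r) - (0)) = 1/r
This equals the proposed value 1/r.
Yes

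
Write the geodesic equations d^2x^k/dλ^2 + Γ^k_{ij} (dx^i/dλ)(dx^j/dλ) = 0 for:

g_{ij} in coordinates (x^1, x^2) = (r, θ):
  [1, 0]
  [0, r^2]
Geodesic equation: d^2x^k/dλ^2 + Γ^k_{ij} (dx^i/dλ)(dx^j/dλ) = 0.
Non-zero Christoffel symbols:
Γ^r_{θ θ} = -r
Γ^θ_{r θ} = 1/r
Substituting (the symmetric pair Γ^k_{ij}, Γ^k_{ji} combines into a factor 2):
d^2r/dλ^2 - r (dθ/dλ)^2 = 0
d^2θ/dλ^2 + (2/r) (dr/dλ)(dθ/dλ) = 0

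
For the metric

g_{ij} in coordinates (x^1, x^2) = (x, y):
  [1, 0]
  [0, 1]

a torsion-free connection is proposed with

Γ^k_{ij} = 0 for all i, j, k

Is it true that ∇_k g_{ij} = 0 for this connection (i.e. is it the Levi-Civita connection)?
Using ∇_k g_{ij} = ∂_k g_{ij} - Γ^m_{ki} g_{mj} - Γ^m_{kj} g_{im}:
e.g. ∇_y g_{xy} = (0) - (0) - (0) = 0
Every component ∇_k g_{ij} vanishes: the connection is metric compatible.
Yes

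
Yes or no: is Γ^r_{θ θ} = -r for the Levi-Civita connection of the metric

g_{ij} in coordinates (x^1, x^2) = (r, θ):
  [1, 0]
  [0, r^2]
Γ^r_{θ θ} = (1/2) g^{rr} (∂_θ g_{rθ} + ∂_θ g_{rθ} - ∂_r g_{θθ}) = (1/2)(1)((0) + (0) - (2*r)) = -r
This equals the proposed value -r.
Yes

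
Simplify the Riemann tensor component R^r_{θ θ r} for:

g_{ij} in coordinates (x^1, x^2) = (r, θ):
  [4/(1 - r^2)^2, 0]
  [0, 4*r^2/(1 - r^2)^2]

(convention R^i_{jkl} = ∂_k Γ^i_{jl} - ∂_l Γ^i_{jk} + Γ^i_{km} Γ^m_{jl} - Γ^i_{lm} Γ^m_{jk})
Non-zero Christoffel symbols (Γ^k_{ij} = Γ^k_{ji}):
Γ^r_{r r} = 2*r/(1 - r^2)
Γ^r_{θ θ} = (r^3 + r)/(r^2 - 1)
Γ^θ_{r θ} = (-r^2 - 1)/(r^3 - r)
R^r_{θ θ r} = ∂_θ Γ^r_{θ r} - ∂_r Γ^r_{θ θ} + Γ^r_{θ m} Γ^m_{θ r} - Γ^r_{r m} Γ^m_{θ θ}
  = (0) - ((r^4 - 4*r^2 - 1)/(r^2 - 1)^2) + (-(r^2 + 1)^2/(r^2 - 1)^2) - (-2*r^2*(r^2 + 1)/(r^2 - 1)^2) = 4*r^2/(r^2 - 1)^2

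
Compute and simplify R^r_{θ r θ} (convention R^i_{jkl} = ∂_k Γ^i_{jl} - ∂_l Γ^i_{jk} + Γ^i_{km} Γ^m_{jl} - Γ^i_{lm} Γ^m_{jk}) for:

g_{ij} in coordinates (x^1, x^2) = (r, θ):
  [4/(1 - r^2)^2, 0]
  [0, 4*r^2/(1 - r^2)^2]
Non-zero Christoffel symbols (Γ^k_{ij} = Γ^k_{ji}):
Γ^r_{r r} = 2*r/(1 - r^2)
Γ^r_{θ θ} = (r^3 + r)/(r^2 - 1)
Γ^θ_{r θ} = (-r^2 - 1)/(r^3 - r)
R^r_{θ r θ} = ∂_r Γ^r_{θ θ} - ∂_θ Γ^r_{θ r} + Γ^r_{r m} Γ^m_{θ θ} - Γ^r_{θ m} Γ^m_{θ r}
  = ((r^4 - 4*r^2 - 1)/(r^2 - 1)^2) - (0) + (-2*r^2*(r^2 + 1)/(r^2 - 1)^2) - (-(r^2 + 1)^2/(r^2 - 1)^2) = -4*r^2/(r^2 - 1)^2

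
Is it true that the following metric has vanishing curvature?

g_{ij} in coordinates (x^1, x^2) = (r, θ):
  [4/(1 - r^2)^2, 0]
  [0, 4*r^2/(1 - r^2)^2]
Non-zero Christoffel symbols:
Γ^r_{r r} = 2*r/(1 - r^2)
Γ^r_{θ θ} = (r^3 + r)/(r^2 - 1)
Γ^θ_{r θ} = (-r^2 - 1)/(r^3 - r)
Ricci tensor: R_{rr} = -4/(r^2 - 1)^2, R_{rθ} = 0, R_{θθ} = -4*r^2/(r^2 - 1)^2
The Ricci tensor is non-zero, so the Riemann tensor is non-zero: not flat.
No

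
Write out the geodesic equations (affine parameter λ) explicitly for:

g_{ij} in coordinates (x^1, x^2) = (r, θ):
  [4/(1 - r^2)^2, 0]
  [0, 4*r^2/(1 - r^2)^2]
Geodesic equation: d^2x^k/dλ^2 + Γ^k_{ij} (dx^i/dλ)(dx^j/dλ) = 0.
Non-zero Christoffel symbols:
Γ^r_{r r} = 2*r/(1 - r^2)
Γ^r_{θ θ} = (r^3 + r)/(r^2 - 1)
Γ^θ_{r θ} = (-r^2 - 1)/(r^3 - r)
Substituting (the symmetric pair Γ^k_{ij}, Γ^k_{ji} combines into a factor 2):
d^2r/dλ^2 + (2*r/(1 - r^2)) (dr/dλ)^2 + ((r^3 + r)/(r^2 - 1)) (dθ/dλ)^2 = 0
d^2θ/dλ^2 + ((-2*r^2 - 2)/(r^3 - r)) (dr/dλ)(dθ/dλ) = 0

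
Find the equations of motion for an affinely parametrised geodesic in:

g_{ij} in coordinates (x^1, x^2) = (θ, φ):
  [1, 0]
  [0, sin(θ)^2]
Geodesic equation: d^2x^k/dλ^2 + Γ^k_{ij} (dx^i/dλ)(dx^j/dλ) = 0.
Non-zero Christoffel symbols:
Γ^θ_{φ φ} = -sin(2*θ)/2
Γ^φ_{θ φ} = 1/tan(θ)
Substituting (the symmetric pair Γ^k_{ij}, Γ^k_{ji} combines into a factor 2):
d^2θ/dλ^2 - (sin(2*θ)/2) (dφ/dλ)^2 = 0
d^2φ/dλ^2 + (2/tan(θ)) (dθ/dλ)(dφ/dλ) = 0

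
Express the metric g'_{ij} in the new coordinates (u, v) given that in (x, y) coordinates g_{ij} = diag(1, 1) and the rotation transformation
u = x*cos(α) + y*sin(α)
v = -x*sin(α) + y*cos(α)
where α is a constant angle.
Invert the transformation: x = u*cos(α) - v*sin(α), y = u*sin(α) + v*cos(α)
g'_{ij} = (∂x^k/∂x'^i)(∂x^l/∂x'^j) g_{kl}; with g_{kl} = δ_{kl} this is Σ_k (∂x^k/∂x'^i)(∂x^k/∂x'^j).
Jacobian: ∂x/∂u = cos(α), ∂x/∂v = -sin(α), ∂y/∂u = sin(α), ∂y/∂v = cos(α)
g'_{uu} = (cos(α))(cos(α)) + (sin(α))(sin(α)) = 1
g'_{uv} = (cos(α))(-sin(α)) + (sin(α))(cos(α)) = 0
g'_{vv} = (-sin(α))(-sin(α)) + (cos(α))(cos(α)) = 1
g'_{ij} = diag(1, 1)
The Euclidean metric is invariant under rotations.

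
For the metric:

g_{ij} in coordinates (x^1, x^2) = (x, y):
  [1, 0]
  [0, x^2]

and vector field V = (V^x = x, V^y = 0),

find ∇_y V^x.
Non-zero Christoffel symbols:
Γ^x_{y y} = -x
Γ^y_{x y} = 1/x
∇_y V^x = ∂_y V^x + Γ^x_{y j} V^j
  = (0) + (0)(x) + (-x)(0)
  = 0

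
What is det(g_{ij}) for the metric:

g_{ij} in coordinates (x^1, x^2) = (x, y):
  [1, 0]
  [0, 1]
For a 2×2 metric: det(g) = g_{11}·g_{22} - g_{12}·g_{21}
= (1)·(1) - (0)·(0)
= 1 - 0
det(g) = 1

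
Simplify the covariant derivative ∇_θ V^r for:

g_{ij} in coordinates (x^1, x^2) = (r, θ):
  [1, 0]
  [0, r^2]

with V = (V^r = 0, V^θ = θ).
Non-zero Christoffel symbols:
Γ^r_{θ θ} = -r
Γ^θ_{r θ} = 1/r
∇_θ V^r = ∂_θ V^r + Γ^r_{θ j} V^j
  = (0) + (0)(0) + (-r)(θ)
  = -r*θ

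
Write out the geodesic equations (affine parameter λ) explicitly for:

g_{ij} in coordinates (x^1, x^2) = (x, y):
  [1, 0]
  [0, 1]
Geodesic equation: d^2x^k/dλ^2 + Γ^k_{ij} (dx^i/dλ)(dx^j/dλ) = 0.
All Christoffel symbols vanish, so the geodesics are straight lines:
d^2x/dλ^2 = 0
d^2y/dλ^2 = 0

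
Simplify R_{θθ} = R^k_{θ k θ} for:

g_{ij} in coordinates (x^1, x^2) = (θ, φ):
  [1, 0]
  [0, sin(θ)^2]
Non-zero Christoffel symbols (Γ^k_{ij} = Γ^k_{ji}):
Γ^θ_{φ φ} = -sin(2*θ)/2
Γ^φ_{θ φ} = 1/tan(θ)
R^θ_{θ θ θ} = 0 (a repeated index in an antisymmetric pair)
R^φ_{θ φ θ} = ∂_φ Γ^φ_{θ θ} - ∂_θ Γ^φ_{θ φ} + Γ^φ_{φ m} Γ^m_{θ θ} - Γ^φ_{θ m} Γ^m_{θ φ}
  = (0) - (-1/sin(θ)^2) + (0) - (1/tan(θ)^2) = 1
R_{θθ} = R^θ_{θ θ θ} + R^φ_{θ φ θ} = (0) + (1) = 1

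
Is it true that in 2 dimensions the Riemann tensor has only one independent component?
The number of independent components is n^2(n^2-1)/12 = 4·3/12 = 1 for n = 2 (e.g. R_{1212}).
Yes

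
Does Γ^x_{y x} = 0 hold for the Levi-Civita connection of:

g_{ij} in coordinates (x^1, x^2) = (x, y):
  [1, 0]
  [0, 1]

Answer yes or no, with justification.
Γ^x_{y x} = (1/2) g^{xx} (∂_y g_{xx} + ∂_x g_{xy} - ∂_x g_{yx}) = (1/2)(1)((0) + (0) - (0)) = 0
This equals the proposed value 0.
Yes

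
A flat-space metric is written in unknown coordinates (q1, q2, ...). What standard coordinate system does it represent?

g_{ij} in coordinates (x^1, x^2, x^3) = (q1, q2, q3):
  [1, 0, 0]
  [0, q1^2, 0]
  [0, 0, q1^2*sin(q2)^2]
The line element ds^2 = dq1^2 + q1^2 dq2^2 + q1^2 sin(q2)^2 dq3^2 is dr^2 + r^2 dθ^2 + r^2 sin(θ)^2 dφ^2 with q1 = r, q2 = θ, q3 = φ.
spherical coordinates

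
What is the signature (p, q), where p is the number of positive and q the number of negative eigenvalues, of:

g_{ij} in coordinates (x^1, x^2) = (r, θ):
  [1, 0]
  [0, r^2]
The metric is diagonal, so its eigenvalues are the diagonal entries: 1, r^2 (at a generic point, where coordinate-dependent entries are positive).
2 positive, 0 negative.
(2, 0) - Riemannian (positive definite)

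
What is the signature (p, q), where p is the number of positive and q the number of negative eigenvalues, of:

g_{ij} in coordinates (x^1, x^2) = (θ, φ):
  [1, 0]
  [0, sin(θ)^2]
The metric is diagonal, so its eigenvalues are the diagonal entries: 1, sin(θ)^2 (at a generic point, where coordinate-dependent entries are positive).
2 positive, 0 negative.
(2, 0) - Riemannian (positive definite)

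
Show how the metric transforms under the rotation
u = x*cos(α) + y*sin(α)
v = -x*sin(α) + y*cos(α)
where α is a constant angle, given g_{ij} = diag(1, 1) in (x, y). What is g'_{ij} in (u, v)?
Invert the transformation: x = u*cos(α) - v*sin(α), y = u*sin(α) + v*cos(α)
g'_{ij} = (∂x^k/∂x'^i)(∂x^l/∂x'^j) g_{kl}; with g_{kl} = δ_{kl} this is Σ_k (∂x^k/∂x'^i)(∂x^k/∂x'^j).
Jacobian: ∂x/∂u = cos(α), ∂x/∂v = -sin(α), ∂y/∂u = sin(α), ∂y/∂v = cos(α)
g'_{uu} = (cos(α))(cos(α)) + (sin(α))(sin(α)) = 1
g'_{uv} = (cos(α))(-sin(α)) + (sin(α))(cos(α)) = 0
g'_{vv} = (-sin(α))(-sin(α)) + (cos(α))(cos(α)) = 1
g'_{ij} = diag(1, 1)
The Euclidean metric is invariant under rotations.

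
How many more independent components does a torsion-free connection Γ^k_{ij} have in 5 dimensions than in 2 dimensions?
Independent components in n dimensions: n × n(n+1)/2 = n^2(n+1)/2.
5D: 5 × 15 = 75
2D: 2 × 3 = 6
Difference = 75 - 6 = 69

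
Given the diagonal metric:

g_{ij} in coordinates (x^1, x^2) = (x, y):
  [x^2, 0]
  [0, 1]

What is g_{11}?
With x^1 = x, x^2 = y, g_{11} = g_{xx} is the row-1, column-1 entry of the matrix.
g_{11} = x^2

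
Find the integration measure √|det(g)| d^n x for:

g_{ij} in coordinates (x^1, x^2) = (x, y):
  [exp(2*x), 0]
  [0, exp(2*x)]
det(g) = exp(4*x)
√|det(g)| = exp(2*x)
Volume element: dV = exp(2*x) dx dy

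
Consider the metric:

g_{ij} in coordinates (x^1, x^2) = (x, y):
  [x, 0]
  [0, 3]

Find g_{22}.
With x^1 = x, x^2 = y, g_{22} = g_{yy} is the row-2, column-2 entry of the matrix.
g_{22} = 3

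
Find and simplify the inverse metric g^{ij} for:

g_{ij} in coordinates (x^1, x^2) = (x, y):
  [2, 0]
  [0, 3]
The metric is diagonal, so g^{ij} is diagonal with entries 1/g_{ii}: diag(1/2, 1/3).
g^{ij}:
  [1/2, 0]
  [0, 1/3]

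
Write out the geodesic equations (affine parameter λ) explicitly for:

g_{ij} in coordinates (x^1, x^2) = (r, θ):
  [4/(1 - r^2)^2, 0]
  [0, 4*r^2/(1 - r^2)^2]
Geodesic equation: d^2x^k/dλ^2 + Γ^k_{ij} (dx^i/dλ)(dx^j/dλ) = 0.
Non-zero Christoffel symbols:
Γ^r_{r r} = 2*r/(1 - r^2)
Γ^r_{θ θ} = (r^3 + r)/(r^2 - 1)
Γ^θ_{r θ} = (-r^2 - 1)/(r^3 - r)
Substituting (the symmetric pair Γ^k_{ij}, Γ^k_{ji} combines into a factor 2):
d^2r/dλ^2 + (2*r/(1 - r^2)) (dr/dλ)^2 + ((r^3 + r)/(r^2 - 1)) (dθ/dλ)^2 = 0
d^2θ/dλ^2 + ((-2*r^2 - 2)/(r^3 - r)) (dr/dλ)(dθ/dλ) = 0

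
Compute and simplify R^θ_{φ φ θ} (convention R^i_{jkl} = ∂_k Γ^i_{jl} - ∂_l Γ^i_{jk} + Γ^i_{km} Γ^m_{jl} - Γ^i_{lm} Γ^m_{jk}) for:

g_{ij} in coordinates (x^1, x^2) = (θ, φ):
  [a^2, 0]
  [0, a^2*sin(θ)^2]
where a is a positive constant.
Non-zero Christoffel symbols (Γ^k_{ij} = Γ^k_{ji}):
Γ^θ_{φ φ} = -sin(2*θ)/2
Γ^φ_{θ φ} = 1/tan(θ)
R^θ_{φ φ θ} = ∂_φ Γ^θ_{φ θ} - ∂_θ Γ^θ_{φ φ} + Γ^θ_{φ m} Γ^m_{φ θ} - Γ^θ_{θ m} Γ^m_{φ φ}
  = (0) - (-cos(2*θ)) + (-cos(θ)^2) - (0) = -sin(θ)^2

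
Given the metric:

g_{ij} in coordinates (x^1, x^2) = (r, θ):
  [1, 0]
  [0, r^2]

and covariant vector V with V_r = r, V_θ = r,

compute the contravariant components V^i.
Inverse metric (diagonal): g^{rr} = 1, g^{θθ} = 1/r^2
V^i = g^{ij} V_j:
V^r = (1)(r) + (0)(r) = r
V^θ = (0)(r) + (1/r^2)(r) = 1/r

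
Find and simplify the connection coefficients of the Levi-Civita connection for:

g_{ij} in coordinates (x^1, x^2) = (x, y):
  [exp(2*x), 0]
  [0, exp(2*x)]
Using Γ^k_{ij} = (1/2) g^{km} (∂_i g_{mj} + ∂_j g_{mi} - ∂_m g_{ij}); the metric is diagonal, so only the m = k term contributes.
Non-zero symbols (using the symmetry Γ^k_{ij} = Γ^k_{ji}):
Γ^x_{x x} = (1/2) g^{xx} (∂_x g_{xx} + ∂_x g_{xx} - ∂_x g_{xx}) = (1/2)(exp(-2*x))((2*exp(2*x)) + (2*exp(2*x)) - (2*exp(2*x))) = 1
Γ^x_{y y} = (1/2) g^{xx} (∂_y g_{xy} + ∂_y g_{xy} - ∂_x g_{yy}) = (1/2)(exp(-2*x))((0) + (0) - (2*exp(2*x))) = -1
Γ^y_{x y} = (1/2) g^{yy} (∂_x g_{yy} + ∂_y g_{yx} - ∂_y g_{xy}) = (1/2)(exp(-2*x))((2*exp(2*x)) + (0) - (0)) = 1
All other Christoffel symbols are zero.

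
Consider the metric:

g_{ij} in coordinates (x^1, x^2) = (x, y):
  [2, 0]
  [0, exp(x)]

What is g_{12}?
With x^1 = x, x^2 = y, g_{12} = g_{xy} is the row-1, column-2 entry of the matrix.
g_{12} = 0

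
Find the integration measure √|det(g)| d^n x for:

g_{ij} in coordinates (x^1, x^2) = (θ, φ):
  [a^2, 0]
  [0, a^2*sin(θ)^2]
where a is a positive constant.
det(g) = a^4*sin(θ)^2
√|det(g)| = a^2*sin(θ) (taking 0 < θ < π so that |sin(θ)| = sin(θ))
Volume element: dV = a^2*sin(θ) dθ dφ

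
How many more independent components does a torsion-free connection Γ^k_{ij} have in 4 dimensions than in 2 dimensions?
Independent components in n dimensions: n × n(n+1)/2 = n^2(n+1)/2.
4D: 4 × 10 = 40
2D: 2 × 3 = 6
Difference = 40 - 6 = 34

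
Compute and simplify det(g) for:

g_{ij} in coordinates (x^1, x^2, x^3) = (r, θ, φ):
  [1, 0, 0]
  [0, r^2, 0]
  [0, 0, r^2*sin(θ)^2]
Diagonal metric: det(g) = g_{11}·g_{22}·g_{33}
= (1)·(r^2)·(r^2*sin(θ)^2)
det(g) = r^4*sin(θ)^2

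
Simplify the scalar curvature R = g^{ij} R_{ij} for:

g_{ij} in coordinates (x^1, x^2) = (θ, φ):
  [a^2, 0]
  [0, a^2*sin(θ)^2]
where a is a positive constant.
Non-zero Christoffel symbols (Γ^k_{ij} = Γ^k_{ji}):
Γ^θ_{φ φ} = -sin(2*θ)/2
Γ^φ_{θ φ} = 1/tan(θ)
Ricci tensor (R_{ij} = R^k_{ikj}): R_{θθ} = 1, R_{θφ} = 0, R_{φφ} = sin(θ)^2
Inverse metric: g^{θθ} = 1/a^2, g^{φφ} = 1/(a^2*sin(θ)^2)
R = g^{ij} R_{ij} = (1/a^2)(1) + (1/(a^2*sin(θ)^2))(sin(θ)^2) = 2/a^2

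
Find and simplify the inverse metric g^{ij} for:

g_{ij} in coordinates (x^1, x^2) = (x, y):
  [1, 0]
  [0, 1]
The metric is diagonal, so g^{ij} is diagonal with entries 1/g_{ii}: diag(1, 1).
g^{ij}:
  [1, 0]
  [0, 1]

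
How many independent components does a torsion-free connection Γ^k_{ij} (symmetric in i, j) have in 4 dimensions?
Γ^k_{ij} has n choices for the upper index and n(n+1)/2 independent symmetric lower index pairs.
Total = 4 × 4×5/2 = 4 × 10 = 40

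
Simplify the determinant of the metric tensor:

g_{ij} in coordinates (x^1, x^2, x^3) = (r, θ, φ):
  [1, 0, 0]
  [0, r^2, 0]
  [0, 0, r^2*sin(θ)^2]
Diagonal metric: det(g) = g_{11}·g_{22}·g_{33}
= (1)·(r^2)·(r^2*sin(θ)^2)
det(g) = r^4*sin(θ)^2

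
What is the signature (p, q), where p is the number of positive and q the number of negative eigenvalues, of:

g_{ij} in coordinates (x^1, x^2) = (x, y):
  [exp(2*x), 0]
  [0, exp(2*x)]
The metric is diagonal, so its eigenvalues are the diagonal entries: exp(2*x), exp(2*x) (at a generic point, where coordinate-dependent entries are positive).
2 positive, 0 negative.
(2, 0) - Riemannian (positive definite)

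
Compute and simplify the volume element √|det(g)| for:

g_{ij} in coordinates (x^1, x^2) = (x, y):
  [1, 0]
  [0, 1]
det(g) = 1
√|det(g)| = 1
Volume element: dV = 1 dx dy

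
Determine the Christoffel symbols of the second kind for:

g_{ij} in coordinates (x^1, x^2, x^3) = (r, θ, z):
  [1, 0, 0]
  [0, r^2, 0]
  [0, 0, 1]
Using Γ^k_{ij} = (1/2) g^{km} (∂_i g_{mj} + ∂_j g_{mi} - ∂_m g_{ij}); the metric is diagonal, so only the m = k term contributes.
Non-zero symbols (using the symmetry Γ^k_{ij} = Γ^k_{ji}):
Γ^r_{θ θ} = (1/2) g^{rr} (∂_θ g_{rθ} + ∂_θ g_{rθ} - ∂_r g_{θθ}) = (1/2)(1)((0) + (0) - (2*r)) = -r
Γ^θ_{r θ} = (1/2) g^{θθ} (∂_r g_{θθ} + ∂_θ g_{θr} - ∂_θ g_{rθ}) = (1/2)(1/r^2)((2*r) + (0) - (0)) = 1/r
All other Christoffel symbols are zero.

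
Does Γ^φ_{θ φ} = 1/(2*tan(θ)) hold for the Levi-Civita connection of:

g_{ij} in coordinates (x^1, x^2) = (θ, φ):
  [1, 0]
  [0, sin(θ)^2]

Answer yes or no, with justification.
Γ^φ_{θ φ} = (1/2) g^{φφ} (∂_θ g_{φφ} + ∂_φ g_{φθ} - ∂_φ g_{θφ}) = (1/2)(1/sin(θ)^2)((sin(2*θ)) + (0) - (0)) = 1/tan(θ)
This differs from the proposed value 1/(2*tan(θ)).
No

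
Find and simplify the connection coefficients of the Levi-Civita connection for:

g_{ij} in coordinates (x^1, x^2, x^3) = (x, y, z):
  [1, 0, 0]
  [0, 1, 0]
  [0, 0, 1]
Using Γ^k_{ij} = (1/2) g^{km} (∂_i g_{mj} + ∂_j g_{mi} - ∂_m g_{ij}); the metric is diagonal, so only the m = k term contributes.
Every metric component is constant, so all ∂_m g_{ij} = 0 and every Christoffel symbol vanishes.
All Christoffel symbols are zero.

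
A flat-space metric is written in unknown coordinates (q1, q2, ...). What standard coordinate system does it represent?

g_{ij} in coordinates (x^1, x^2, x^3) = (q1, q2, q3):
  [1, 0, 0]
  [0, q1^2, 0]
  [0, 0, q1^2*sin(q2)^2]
The line element ds^2 = dq1^2 + q1^2 dq2^2 + q1^2 sin(q2)^2 dq3^2 is dr^2 + r^2 dθ^2 + r^2 sin(θ)^2 dφ^2 with q1 = r, q2 = θ, q3 = φ.
spherical coordinates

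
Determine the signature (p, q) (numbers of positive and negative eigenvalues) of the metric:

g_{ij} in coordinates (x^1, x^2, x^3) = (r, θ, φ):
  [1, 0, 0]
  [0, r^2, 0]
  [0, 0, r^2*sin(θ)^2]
The metric is diagonal, so its eigenvalues are the diagonal entries: 1, r^2, r^2*sin(θ)^2 (at a generic point, where coordinate-dependent entries are positive).
3 positive, 0 negative.
(3, 0) - Riemannian (positive definite)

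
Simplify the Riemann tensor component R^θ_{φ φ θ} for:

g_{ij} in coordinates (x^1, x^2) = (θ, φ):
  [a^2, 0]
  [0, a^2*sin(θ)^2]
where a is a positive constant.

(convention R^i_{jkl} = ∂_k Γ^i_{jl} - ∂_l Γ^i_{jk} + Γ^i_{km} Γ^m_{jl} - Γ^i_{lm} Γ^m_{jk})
Non-zero Christoffel symbols (Γ^k_{ij} = Γ^k_{ji}):
Γ^θ_{φ φ} = -sin(2*θ)/2
Γ^φ_{θ φ} = 1/tan(θ)
R^θ_{φ φ θ} = ∂_φ Γ^θ_{φ θ} - ∂_θ Γ^θ_{φ φ} + Γ^θ_{φ m} Γ^m_{φ θ} - Γ^θ_{θ m} Γ^m_{φ φ}
  = (0) - (-cos(2*θ)) + (-cos(θ)^2) - (0) = -sin(θ)^2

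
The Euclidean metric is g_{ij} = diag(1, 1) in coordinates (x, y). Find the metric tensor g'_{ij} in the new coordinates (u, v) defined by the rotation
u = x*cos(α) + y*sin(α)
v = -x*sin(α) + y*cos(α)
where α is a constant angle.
Invert the transformation: x = u*cos(α) - v*sin(α), y = u*sin(α) + v*cos(α)
g'_{ij} = (∂x^k/∂x'^i)(∂x^l/∂x'^j) g_{kl}; with g_{kl} = δ_{kl} this is Σ_k (∂x^k/∂x'^i)(∂x^k/∂x'^j).
Jacobian: ∂x/∂u = cos(α), ∂x/∂v = -sin(α), ∂y/∂u = sin(α), ∂y/∂v = cos(α)
g'_{uu} = (cos(α))(cos(α)) + (sin(α))(sin(α)) = 1
g'_{uv} = (cos(α))(-sin(α)) + (sin(α))(cos(α)) = 0
g'_{vv} = (-sin(α))(-sin(α)) + (cos(α))(cos(α)) = 1
g'_{ij} = diag(1, 1)
The Euclidean metric is invariant under rotations.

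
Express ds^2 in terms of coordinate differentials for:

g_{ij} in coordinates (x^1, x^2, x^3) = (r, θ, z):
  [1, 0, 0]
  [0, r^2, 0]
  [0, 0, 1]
ds^2 = g_{ij} dx^i dx^j; only the non-zero components contribute.
ds^2 = dr^2 + r^2 dθ^2 + dz^2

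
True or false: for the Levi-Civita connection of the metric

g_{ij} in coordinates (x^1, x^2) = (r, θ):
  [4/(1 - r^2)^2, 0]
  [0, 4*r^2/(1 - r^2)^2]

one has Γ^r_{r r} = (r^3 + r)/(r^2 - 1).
Γ^r_{r r} = (1/2) g^{rr} (∂_r g_{rr} + ∂_r g_{rr} - ∂_r g_{rr}) = (1/2)((1 - r^2)^2/4)((16*r/(1 - r^2)^3) + (16*r/(1 - r^2)^3) - (16*r/(1 - r^2)^3)) = 2*r/(1 - r^2)
This differs from the proposed value (r^3 + r)/(r^2 - 1).
False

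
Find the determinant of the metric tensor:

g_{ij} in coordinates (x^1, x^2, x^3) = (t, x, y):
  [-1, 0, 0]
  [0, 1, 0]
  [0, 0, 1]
Diagonal metric: det(g) = g_{11}·g_{22}·g_{33}
= (-1)·(1)·(1)
det(g) = -1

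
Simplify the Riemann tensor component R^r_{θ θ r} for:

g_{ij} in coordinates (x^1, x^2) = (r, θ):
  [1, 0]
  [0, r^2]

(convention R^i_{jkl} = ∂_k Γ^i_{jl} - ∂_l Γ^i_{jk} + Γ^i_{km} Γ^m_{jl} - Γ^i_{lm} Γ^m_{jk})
Non-zero Christoffel symbols (Γ^k_{ij} = Γ^k_{ji}):
Γ^r_{θ θ} = -r
Γ^θ_{r θ} = 1/r
R^r_{θ θ r} = ∂_θ Γ^r_{θ r} - ∂_r Γ^r_{θ θ} + Γ^r_{θ m} Γ^m_{θ r} - Γ^r_{r m} Γ^m_{θ θ}
  = (0) - (-1) + (-1) - (0) = 0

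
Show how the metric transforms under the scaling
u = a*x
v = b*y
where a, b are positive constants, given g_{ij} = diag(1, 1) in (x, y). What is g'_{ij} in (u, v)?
Invert the transformation: x = u/a, y = v/b
g'_{ij} = (∂x^k/∂x'^i)(∂x^l/∂x'^j) g_{kl}; with g_{kl} = δ_{kl} this is Σ_k (∂x^k/∂x'^i)(∂x^k/∂x'^j).
Jacobian: ∂x/∂u = 1/a, ∂x/∂v = 0, ∂y/∂u = 0, ∂y/∂v = 1/b
g'_{uu} = (1/a)(1/a) + (0)(0) = 1/a^2
g'_{uv} = (1/a)(0) + (0)(1/b) = 0
g'_{vv} = (0)(0) + (1/b)(1/b) = 1/b^2
g'_{ij} = diag(1/a^2, 1/b^2)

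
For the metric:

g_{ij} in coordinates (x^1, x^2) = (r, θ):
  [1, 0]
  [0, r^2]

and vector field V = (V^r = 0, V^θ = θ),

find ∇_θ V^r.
Non-zero Christoffel symbols:
Γ^r_{θ θ} = -r
Γ^θ_{r θ} = 1/r
∇_θ V^r = ∂_θ V^r + Γ^r_{θ j} V^j
  = (0) + (0)(0) + (-r)(θ)
  = -r*θ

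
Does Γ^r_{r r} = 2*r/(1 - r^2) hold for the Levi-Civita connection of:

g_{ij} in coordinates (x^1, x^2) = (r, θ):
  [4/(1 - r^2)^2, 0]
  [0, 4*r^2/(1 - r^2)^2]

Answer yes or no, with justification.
Γ^r_{r r} = (1/2) g^{rr} (∂_r g_{rr} + ∂_r g_{rr} - ∂_r g_{rr}) = (1/2)((1 - r^2)^2/4)((16*r/(1 - r^2)^3) + (16*r/(1 - r^2)^3) - (16*r/(1 - r^2)^3)) = 2*r/(1 - r^2)
This equals the proposed value 2*r/(1 - r^2).
Yes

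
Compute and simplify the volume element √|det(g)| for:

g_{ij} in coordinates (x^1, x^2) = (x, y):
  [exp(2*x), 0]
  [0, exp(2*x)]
det(g) = exp(4*x)
√|det(g)| = exp(2*x)
Volume element: dV = exp(2*x) dx dy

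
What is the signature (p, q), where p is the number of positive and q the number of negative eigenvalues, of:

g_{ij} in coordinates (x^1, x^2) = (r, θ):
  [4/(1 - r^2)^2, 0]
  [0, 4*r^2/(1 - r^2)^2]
The metric is diagonal, so its eigenvalues are the diagonal entries: 4/(1 - r^2)^2, 4*r^2/(1 - r^2)^2 (at a generic point, where coordinate-dependent entries are positive).
2 positive, 0 negative.
(2, 0) - Riemannian (positive definite)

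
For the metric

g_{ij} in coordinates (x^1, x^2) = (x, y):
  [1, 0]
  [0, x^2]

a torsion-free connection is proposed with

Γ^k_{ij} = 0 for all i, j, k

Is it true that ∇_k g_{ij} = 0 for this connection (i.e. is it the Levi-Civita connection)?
Using ∇_k g_{ij} = ∂_k g_{ij} - Γ^m_{ki} g_{mj} - Γ^m_{kj} g_{im}:
∇_x g_{yy} = (2*x) - (0) - (0) = 2*x ≠ 0
So the connection is not metric compatible (it is not the Levi-Civita connection).
No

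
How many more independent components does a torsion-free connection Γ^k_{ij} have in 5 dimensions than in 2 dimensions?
Independent components in n dimensions: n × n(n+1)/2 = n^2(n+1)/2.
5D: 5 × 15 = 75
2D: 2 × 3 = 6
Difference = 75 - 6 = 69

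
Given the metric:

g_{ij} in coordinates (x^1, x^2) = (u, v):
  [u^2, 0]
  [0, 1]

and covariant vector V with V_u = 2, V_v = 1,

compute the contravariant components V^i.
Inverse metric (diagonal): g^{uu} = 1/u^2, g^{vv} = 1
V^i = g^{ij} V_j:
V^u = (1/u^2)(2) + (0)(1) = 2/u^2
V^v = (0)(2) + (1)(1) = 1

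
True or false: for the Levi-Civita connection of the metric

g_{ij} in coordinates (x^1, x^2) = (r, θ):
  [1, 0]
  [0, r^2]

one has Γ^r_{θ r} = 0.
Γ^r_{θ r} = (1/2) g^{rr} (∂_θ g_{rr} + ∂_r g_{rθ} - ∂_r g_{θr}) = (1/2)(1)((0) + (0) - (0)) = 0
This equals the proposed value 0.
True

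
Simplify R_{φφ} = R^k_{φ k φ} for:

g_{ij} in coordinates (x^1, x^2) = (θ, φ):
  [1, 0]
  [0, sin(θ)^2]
Non-zero Christoffel symbols (Γ^k_{ij} = Γ^k_{ji}):
Γ^θ_{φ φ} = -sin(2*θ)/2
Γ^φ_{θ φ} = 1/tan(θ)
R^θ_{φ θ φ} = ∂_θ Γ^θ_{φ φ} - ∂_φ Γ^θ_{φ θ} + Γ^θ_{θ m} Γ^m_{φ φ} - Γ^θ_{φ m} Γ^m_{φ θ}
  = (-cos(2*θ)) - (0) + (0) - (-cos(θ)^2) = sin(θ)^2
R^φ_{φ φ φ} = 0 (a repeated index in an antisymmetric pair)
R_{φφ} = R^θ_{φ θ φ} + R^φ_{φ φ φ} = (sin(θ)^2) + (0) = sin(θ)^2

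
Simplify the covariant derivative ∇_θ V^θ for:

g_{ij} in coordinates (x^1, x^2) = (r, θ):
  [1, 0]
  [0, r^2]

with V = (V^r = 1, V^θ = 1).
Non-zero Christoffel symbols:
Γ^r_{θ θ} = -r
Γ^θ_{r θ} = 1/r
∇_θ V^θ = ∂_θ V^θ + Γ^θ_{θ j} V^j
  = (0) + (1/r)(1) + (0)(1)
  = 1/r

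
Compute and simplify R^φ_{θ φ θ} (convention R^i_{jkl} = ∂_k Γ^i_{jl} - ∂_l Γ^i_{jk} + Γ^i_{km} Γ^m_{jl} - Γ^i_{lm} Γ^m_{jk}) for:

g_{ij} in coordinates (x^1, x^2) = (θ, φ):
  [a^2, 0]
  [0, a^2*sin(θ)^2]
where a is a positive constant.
Non-zero Christoffel symbols (Γ^k_{ij} = Γ^k_{ji}):
Γ^θ_{φ φ} = -sin(2*θ)/2
Γ^φ_{θ φ} = 1/tan(θ)
R^φ_{θ φ θ} = ∂_φ Γ^φ_{θ θ} - ∂_θ Γ^φ_{θ φ} + Γ^φ_{φ m} Γ^m_{θ θ} - Γ^φ_{θ m} Γ^m_{θ φ}
  = (0) - (-1/sin(θ)^2) + (0) - (1/tan(θ)^2) = 1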